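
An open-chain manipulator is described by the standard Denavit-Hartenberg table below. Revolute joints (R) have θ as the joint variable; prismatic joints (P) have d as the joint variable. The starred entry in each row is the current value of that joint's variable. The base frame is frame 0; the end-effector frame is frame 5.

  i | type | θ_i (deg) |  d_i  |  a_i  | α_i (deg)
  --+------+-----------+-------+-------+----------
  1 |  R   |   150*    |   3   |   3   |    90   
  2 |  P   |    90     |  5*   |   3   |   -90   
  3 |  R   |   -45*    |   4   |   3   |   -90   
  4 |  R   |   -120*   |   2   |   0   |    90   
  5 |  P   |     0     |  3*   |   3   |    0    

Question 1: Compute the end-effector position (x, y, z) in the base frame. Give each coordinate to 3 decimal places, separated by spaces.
3.222 1.384 6.638

after link 1: o_1 = (-2.5981, 1.5000, 3.0000)
after link 2: o_2 = (-0.0981, 5.8301, 6.0000)
after link 3: o_3 = (4.4267, 5.6672, 8.1213)
after link 4: o_4 = (3.7196, 4.4425, 9.5355)
after link 5: o_5 = (3.2217, 1.3839, 6.6378)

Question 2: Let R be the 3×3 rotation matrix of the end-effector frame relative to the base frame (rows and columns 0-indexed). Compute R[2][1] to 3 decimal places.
0.707

End-effector y-axis (col 1 of R) = (-0.3536,-0.6124,0.7071)
R[2][1] = 0.7071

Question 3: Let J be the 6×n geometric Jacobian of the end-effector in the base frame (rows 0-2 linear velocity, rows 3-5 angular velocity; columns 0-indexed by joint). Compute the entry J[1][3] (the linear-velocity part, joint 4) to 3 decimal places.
axis z_3 = (-0.3536,-0.6124,0.7071); lever o_n−o_3 = (-1.2050,-4.2833,-1.4836)
cross product → J_v[:, 3] = (3.9373,-1.3766,0.7765)
J_ω[:, 3] = z_3
entry J[1][3] = -1.3766

-1.377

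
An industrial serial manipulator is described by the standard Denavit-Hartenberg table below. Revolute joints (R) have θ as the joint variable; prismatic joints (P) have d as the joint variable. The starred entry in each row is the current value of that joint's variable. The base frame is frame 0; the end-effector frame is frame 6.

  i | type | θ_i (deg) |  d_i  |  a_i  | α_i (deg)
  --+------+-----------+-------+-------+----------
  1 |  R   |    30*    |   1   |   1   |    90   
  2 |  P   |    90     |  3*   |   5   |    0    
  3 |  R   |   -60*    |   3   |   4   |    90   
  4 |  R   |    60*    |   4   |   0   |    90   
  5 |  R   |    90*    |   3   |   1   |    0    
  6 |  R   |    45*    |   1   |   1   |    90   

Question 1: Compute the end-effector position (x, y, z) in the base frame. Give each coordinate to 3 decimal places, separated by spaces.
after link 1: o_1 = (0.8660, 0.5000, 1.0000)
after link 2: o_2 = (2.3660, -2.0981, 6.0000)
after link 3: o_3 = (6.8660, -2.9641, 8.0000)
after link 4: o_4 = (8.5981, -1.9641, 4.5359)
after link 5: o_5 = (10.2296, 0.7099, 4.9689)
after link 6: o_6 = (10.3640, 2.0720, 4.6128)

10.364 2.072 4.613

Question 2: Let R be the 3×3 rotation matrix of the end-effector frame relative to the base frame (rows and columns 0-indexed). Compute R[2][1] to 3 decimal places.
0.433

End-effector y-axis (col 1 of R) = (0.3995,0.8080,0.4330)
R[2][1] = 0.4330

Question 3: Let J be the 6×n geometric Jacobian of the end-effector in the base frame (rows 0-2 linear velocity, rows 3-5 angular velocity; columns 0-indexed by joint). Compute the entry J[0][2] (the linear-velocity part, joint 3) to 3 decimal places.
1.201

axis z_2 = (0.5000,-0.8660,0.0000); lever o_n−o_2 = (7.9980,4.1700,-1.3872)
cross product → J_v[:, 2] = (1.2014,0.6936,9.0115)
J_ω[:, 2] = z_2
entry J[0][2] = 1.2014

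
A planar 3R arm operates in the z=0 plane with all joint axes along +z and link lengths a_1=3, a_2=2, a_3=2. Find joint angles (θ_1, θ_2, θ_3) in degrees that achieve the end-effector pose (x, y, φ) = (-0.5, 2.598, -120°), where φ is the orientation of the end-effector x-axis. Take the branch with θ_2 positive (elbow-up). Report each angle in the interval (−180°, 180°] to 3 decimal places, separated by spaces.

59.999 60.004 119.998

wrist centre = target − a_3·(cos φ, sin φ) = (0.5000, 4.3301)
cos θ_2 = (18.9993−3²−2²)/(2·3·2) = 0.4999; θ_2 = 60.0036° (elbow-up)
β = atan2(4.3301,0.5000) = 83.4131°; ψ = atan2(1.7321,3.9999) = 23.4146°
θ_1 = β − ψ = 59.9985°
θ_3 = φ − θ_1 − θ_2 = 119.9978° (wrapped to (-180°,180°])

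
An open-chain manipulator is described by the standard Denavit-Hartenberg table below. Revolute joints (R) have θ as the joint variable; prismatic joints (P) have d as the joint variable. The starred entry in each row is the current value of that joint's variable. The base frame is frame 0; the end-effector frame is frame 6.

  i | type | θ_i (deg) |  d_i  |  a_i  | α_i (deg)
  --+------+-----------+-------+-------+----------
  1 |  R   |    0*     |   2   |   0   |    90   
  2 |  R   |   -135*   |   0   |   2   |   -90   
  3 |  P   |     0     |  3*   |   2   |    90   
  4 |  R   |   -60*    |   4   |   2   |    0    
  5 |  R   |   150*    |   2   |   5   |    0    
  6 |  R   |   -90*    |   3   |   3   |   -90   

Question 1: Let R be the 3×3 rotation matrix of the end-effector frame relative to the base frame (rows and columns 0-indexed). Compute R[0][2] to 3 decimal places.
End-effector z-axis (col 2 of R) = (0.7071,-0.0000,-0.7071)
R[0][2] = 0.7071

0.707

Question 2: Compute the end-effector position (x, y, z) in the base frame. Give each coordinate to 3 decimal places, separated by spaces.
-1.225 -9.000 -8.089

after link 1: o_1 = (0.0000, 0.0000, 2.0000)
after link 2: o_2 = (-1.4142, -0.0000, 0.5858)
after link 3: o_3 = (-0.7071, -0.0000, -2.9497)
after link 4: o_4 = (-2.6390, -4.0000, -2.4321)
after link 5: o_5 = (0.8966, -6.0000, -5.9676)
after link 6: o_6 = (-1.2247, -9.0000, -8.0890)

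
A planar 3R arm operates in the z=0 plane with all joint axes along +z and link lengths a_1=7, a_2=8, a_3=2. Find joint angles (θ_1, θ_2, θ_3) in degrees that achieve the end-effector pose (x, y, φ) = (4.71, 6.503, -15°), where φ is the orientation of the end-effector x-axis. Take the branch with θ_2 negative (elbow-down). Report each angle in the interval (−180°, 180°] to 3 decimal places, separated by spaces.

wrist centre = target − a_3·(cos φ, sin φ) = (2.7781, 7.0206)
cos θ_2 = (57.0075−7²−8²)/(2·7·8) = -0.4999; θ_2 = -119.9956° (elbow-down)
β = atan2(7.0206,2.7781) = 68.4107°; ψ = atan2(-6.9285,3.0005) = -66.5840°
θ_1 = β − ψ = 134.9947°
θ_3 = φ − θ_1 − θ_2 = -29.9991° (wrapped to (-180°,180°])

134.995 -119.996 -29.999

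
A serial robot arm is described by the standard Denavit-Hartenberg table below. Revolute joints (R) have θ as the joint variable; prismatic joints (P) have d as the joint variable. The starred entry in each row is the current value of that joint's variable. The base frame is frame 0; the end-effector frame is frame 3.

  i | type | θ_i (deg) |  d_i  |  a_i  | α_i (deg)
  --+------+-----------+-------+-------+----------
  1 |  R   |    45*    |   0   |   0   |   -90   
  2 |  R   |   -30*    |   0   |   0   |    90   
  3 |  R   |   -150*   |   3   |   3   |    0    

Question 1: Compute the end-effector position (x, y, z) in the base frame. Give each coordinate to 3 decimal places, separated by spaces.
after link 1: o_1 = (0.0000, 0.0000, 0.0000)
after link 2: o_2 = (0.0000, 0.0000, 0.0000)
after link 3: o_3 = (-1.5910, -3.7123, 1.2990)

-1.591 -3.712 1.299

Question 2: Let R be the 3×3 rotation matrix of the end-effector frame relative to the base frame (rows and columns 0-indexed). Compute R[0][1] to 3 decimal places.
End-effector y-axis (col 1 of R) = (0.9186,-0.3062,0.2500)
R[0][1] = 0.9186

0.919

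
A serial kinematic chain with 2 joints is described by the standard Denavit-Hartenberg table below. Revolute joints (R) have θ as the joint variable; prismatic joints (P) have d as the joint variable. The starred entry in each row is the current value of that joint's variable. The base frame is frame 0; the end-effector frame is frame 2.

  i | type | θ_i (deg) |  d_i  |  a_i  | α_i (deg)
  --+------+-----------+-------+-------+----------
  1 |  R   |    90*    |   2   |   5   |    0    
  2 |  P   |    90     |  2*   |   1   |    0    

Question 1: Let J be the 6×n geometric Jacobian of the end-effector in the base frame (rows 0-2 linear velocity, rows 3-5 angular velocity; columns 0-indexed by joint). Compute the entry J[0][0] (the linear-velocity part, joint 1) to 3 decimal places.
axis z_0 = ẑ; lever o_n−o_0 = (-1.0000,5.0000,4.0000)
cross product → J_v[:, 0] = (-5.0000,-1.0000,0.0000)
J_ω[:, 0] = z_0
entry J[0][0] = -5.0000

-5.000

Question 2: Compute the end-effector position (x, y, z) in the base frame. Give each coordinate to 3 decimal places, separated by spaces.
-1.000 5.000 4.000

after link 1: o_1 = (0.0000, 5.0000, 2.0000)
after link 2: o_2 = (-1.0000, 5.0000, 4.0000)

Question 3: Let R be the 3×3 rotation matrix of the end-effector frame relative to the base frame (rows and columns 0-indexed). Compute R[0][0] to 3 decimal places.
-1.000

End-effector x-axis (col 0 of R) = (-1.0000,0.0000,0.0000)
R[0][0] = -1.0000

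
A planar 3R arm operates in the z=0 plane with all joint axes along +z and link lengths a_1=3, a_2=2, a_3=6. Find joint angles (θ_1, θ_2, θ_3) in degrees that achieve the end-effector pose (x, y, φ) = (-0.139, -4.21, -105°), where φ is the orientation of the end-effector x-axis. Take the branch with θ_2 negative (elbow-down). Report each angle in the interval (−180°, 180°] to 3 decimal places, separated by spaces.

wrist centre = target − a_3·(cos φ, sin φ) = (1.4139, 1.5856)
cos θ_2 = (4.5131−3²−2²)/(2·3·2) = -0.7072; θ_2 = -135.0107° (elbow-down)
β = atan2(1.5856,1.4139) = 48.2751°; ψ = atan2(-1.4140,1.5855) = -41.7262°
θ_1 = β − ψ = 90.0013°
θ_3 = φ − θ_1 − θ_2 = -59.9906° (wrapped to (-180°,180°])

90.001 -135.011 -59.991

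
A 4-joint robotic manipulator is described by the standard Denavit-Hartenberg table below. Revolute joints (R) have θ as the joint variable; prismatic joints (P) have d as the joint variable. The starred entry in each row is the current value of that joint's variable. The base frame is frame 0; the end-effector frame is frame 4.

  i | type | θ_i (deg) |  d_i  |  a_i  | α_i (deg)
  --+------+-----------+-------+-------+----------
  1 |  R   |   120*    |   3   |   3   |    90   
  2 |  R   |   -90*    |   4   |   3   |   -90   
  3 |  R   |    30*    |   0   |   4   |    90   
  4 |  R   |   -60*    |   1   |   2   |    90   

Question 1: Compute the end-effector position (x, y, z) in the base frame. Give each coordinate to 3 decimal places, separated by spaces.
1.415 2.281 -4.830

after link 1: o_1 = (-1.5000, 2.5981, 3.0000)
after link 2: o_2 = (1.9641, 4.5981, 0.0000)
after link 3: o_3 = (0.2321, 3.5981, -3.4641)
after link 4: o_4 = (1.4151, 2.2811, -4.8301)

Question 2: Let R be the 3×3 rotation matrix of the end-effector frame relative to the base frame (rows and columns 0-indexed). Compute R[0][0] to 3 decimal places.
0.217

End-effector x-axis (col 0 of R) = (0.2165,-0.8750,-0.4330)
R[0][0] = 0.2165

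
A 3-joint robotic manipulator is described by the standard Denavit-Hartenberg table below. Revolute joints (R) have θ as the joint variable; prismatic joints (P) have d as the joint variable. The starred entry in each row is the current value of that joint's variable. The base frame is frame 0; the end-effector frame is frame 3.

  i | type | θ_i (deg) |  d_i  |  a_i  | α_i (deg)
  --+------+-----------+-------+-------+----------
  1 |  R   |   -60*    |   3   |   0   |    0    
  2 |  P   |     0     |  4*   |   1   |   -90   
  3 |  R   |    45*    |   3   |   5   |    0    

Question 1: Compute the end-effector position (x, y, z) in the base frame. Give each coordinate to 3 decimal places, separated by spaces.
4.866 -2.428 3.464

after link 1: o_1 = (0.0000, 0.0000, 3.0000)
after link 2: o_2 = (0.5000, -0.8660, 7.0000)
after link 3: o_3 = (4.8658, -2.4279, 3.4645)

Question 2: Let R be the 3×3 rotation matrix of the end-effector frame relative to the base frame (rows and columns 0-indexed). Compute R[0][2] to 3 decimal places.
End-effector z-axis (col 2 of R) = (0.8660,0.5000,0.0000)
R[0][2] = 0.8660

0.866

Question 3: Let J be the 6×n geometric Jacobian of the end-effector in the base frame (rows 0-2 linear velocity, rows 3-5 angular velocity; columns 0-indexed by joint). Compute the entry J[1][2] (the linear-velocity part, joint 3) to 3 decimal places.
3.062

axis z_2 = (0.8660,0.5000,0.0000); lever o_n−o_2 = (4.3658,-1.5619,-3.5355)
cross product → J_v[:, 2] = (-1.7678,3.0619,-3.5355)
J_ω[:, 2] = z_2
entry J[1][2] = 3.0619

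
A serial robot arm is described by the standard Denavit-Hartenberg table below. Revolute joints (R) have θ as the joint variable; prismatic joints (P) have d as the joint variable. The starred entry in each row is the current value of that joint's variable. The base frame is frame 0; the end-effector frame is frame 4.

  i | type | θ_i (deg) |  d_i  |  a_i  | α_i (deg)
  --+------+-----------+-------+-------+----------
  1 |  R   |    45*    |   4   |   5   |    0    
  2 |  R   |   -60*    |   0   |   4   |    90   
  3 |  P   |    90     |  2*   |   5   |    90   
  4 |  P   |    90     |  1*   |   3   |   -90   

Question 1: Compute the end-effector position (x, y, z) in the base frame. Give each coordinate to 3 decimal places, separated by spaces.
7.071 -2.588 9.000

after link 1: o_1 = (3.5355, 3.5355, 4.0000)
after link 2: o_2 = (7.3992, 2.5003, 4.0000)
after link 3: o_3 = (6.8816, 0.5684, 9.0000)
after link 4: o_4 = (7.0711, -2.5882, 9.0000)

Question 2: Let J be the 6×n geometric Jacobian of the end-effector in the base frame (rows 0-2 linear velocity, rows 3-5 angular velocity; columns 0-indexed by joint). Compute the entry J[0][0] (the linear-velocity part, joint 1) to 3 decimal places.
2.588

axis z_0 = ẑ; lever o_n−o_0 = (7.0711,-2.5882,9.0000)
cross product → J_v[:, 0] = (2.5882,7.0711,-0.0000)
J_ω[:, 0] = z_0
entry J[0][0] = 2.5882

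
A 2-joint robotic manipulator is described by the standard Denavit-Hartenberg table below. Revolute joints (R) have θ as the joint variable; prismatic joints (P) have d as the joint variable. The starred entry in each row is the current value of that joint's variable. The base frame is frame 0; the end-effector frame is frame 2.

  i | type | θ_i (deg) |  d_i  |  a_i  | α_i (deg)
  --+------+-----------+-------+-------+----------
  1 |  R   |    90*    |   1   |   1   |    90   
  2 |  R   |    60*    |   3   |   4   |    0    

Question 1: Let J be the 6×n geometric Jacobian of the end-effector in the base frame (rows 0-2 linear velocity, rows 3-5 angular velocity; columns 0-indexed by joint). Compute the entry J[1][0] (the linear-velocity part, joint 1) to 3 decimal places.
3.000

axis z_0 = ẑ; lever o_n−o_0 = (3.0000,3.0000,4.4641)
cross product → J_v[:, 0] = (-3.0000,3.0000,0.0000)
J_ω[:, 0] = z_0
entry J[1][0] = 3.0000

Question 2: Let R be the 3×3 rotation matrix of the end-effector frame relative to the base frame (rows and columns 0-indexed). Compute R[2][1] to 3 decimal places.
End-effector y-axis (col 1 of R) = (-0.0000,-0.8660,0.5000)
R[2][1] = 0.5000

0.500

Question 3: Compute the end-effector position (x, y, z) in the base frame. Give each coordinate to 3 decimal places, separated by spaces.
after link 1: o_1 = (0.0000, 1.0000, 1.0000)
after link 2: o_2 = (3.0000, 3.0000, 4.4641)

3.000 3.000 4.464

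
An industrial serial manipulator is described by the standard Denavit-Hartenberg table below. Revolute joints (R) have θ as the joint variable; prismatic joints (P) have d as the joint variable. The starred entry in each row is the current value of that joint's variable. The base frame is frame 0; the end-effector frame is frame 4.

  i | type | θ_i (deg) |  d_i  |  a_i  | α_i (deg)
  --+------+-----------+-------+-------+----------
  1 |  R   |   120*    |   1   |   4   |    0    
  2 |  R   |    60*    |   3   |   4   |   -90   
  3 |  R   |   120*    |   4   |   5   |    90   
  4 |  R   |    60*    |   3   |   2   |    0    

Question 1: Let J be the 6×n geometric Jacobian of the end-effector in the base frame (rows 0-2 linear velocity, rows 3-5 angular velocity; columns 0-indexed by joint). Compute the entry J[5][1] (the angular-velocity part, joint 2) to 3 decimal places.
axis z_1 = (0.0000,0.0000,1.0000); lever o_n−o_1 = (-3.5981,-5.7321,-3.6962)
cross product → J_v[:, 1] = (5.7321,-3.5981,0.0000)
J_ω[:, 1] = z_1
entry J[5][1] = 1.0000

1.000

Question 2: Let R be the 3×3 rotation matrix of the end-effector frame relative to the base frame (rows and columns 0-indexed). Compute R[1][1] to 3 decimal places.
End-effector y-axis (col 1 of R) = (-0.4330,-0.5000,0.7500)
R[1][1] = -0.5000

-0.500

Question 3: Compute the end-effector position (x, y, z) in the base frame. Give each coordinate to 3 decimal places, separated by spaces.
after link 1: o_1 = (-2.0000, 3.4641, 1.0000)
after link 2: o_2 = (-6.0000, 3.4641, 4.0000)
after link 3: o_3 = (-3.5000, -0.5359, -0.3301)
after link 4: o_4 = (-5.5981, -2.2679, -2.6962)

-5.598 -2.268 -2.696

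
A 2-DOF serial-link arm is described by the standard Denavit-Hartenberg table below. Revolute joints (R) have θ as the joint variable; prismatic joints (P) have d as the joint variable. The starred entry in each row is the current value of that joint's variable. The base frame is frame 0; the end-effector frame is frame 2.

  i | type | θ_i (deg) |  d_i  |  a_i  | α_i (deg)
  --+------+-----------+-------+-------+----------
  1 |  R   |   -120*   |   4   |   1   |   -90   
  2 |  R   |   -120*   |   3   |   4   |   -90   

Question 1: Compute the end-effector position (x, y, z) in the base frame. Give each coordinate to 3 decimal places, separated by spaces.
after link 1: o_1 = (-0.5000, -0.8660, 4.0000)
after link 2: o_2 = (3.0981, -0.6340, 7.4641)

3.098 -0.634 7.464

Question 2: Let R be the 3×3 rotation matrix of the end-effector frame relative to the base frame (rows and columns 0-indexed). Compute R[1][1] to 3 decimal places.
0.500

End-effector y-axis (col 1 of R) = (-0.8660,0.5000,-0.0000)
R[1][1] = 0.5000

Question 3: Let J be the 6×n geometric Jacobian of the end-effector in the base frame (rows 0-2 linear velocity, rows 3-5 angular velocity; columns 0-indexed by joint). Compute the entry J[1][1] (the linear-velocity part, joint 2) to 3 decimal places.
axis z_1 = (0.8660,-0.5000,0.0000); lever o_n−o_1 = (3.5981,0.2321,3.4641)
cross product → J_v[:, 1] = (-1.7321,-3.0000,2.0000)
J_ω[:, 1] = z_1
entry J[1][1] = -3.0000

-3.000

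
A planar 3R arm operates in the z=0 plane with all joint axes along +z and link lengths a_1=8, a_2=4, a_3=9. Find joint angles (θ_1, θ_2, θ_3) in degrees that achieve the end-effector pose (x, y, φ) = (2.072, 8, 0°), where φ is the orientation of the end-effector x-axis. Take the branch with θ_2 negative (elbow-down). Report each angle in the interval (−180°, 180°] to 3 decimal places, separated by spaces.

wrist centre = target − a_3·(cos φ, sin φ) = (-6.9280, 8.0000)
cos θ_2 = (111.9972−8²−4²)/(2·8·4) = 0.5000; θ_2 = -60.0029° (elbow-down)
β = atan2(8.0000,-6.9280) = 130.8926°; ψ = atan2(-3.4642,9.9998) = -19.1074°
θ_1 = β − ψ = 150.0000°
θ_3 = φ − θ_1 − θ_2 = -89.9971° (wrapped to (-180°,180°])

150.000 -60.003 -89.997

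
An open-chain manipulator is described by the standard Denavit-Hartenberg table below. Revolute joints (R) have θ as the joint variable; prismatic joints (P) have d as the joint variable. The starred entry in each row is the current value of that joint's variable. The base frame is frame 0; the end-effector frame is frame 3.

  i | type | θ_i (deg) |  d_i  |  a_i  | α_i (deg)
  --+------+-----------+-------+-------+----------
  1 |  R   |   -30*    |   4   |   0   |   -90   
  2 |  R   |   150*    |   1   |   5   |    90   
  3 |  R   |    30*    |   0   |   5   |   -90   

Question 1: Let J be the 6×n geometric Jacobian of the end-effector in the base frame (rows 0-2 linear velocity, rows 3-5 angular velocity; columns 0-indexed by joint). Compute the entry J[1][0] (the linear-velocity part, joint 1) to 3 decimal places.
axis z_0 = ẑ; lever o_n−o_0 = (-5.2476,7.0712,-0.6651)
cross product → J_v[:, 0] = (-7.0712,-5.2476,0.0000)
J_ω[:, 0] = z_0
entry J[1][0] = -5.2476

-5.248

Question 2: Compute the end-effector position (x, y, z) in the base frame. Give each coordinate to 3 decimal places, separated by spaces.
-5.248 7.071 -0.665

after link 1: o_1 = (0.0000, 0.0000, 4.0000)
after link 2: o_2 = (-3.2500, 3.0311, 1.5000)
after link 3: o_3 = (-5.2476, 7.0712, -0.6651)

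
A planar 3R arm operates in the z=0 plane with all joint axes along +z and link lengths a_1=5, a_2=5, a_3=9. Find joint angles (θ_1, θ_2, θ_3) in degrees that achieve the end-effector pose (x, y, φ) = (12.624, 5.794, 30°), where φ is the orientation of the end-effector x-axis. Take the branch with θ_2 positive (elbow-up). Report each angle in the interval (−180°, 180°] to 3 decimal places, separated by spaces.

-45.001 119.999 -44.998

wrist centre = target − a_3·(cos φ, sin φ) = (4.8298, 1.2940)
cos θ_2 = (25.0011−5²−5²)/(2·5·5) = -0.5000; θ_2 = 119.9985° (elbow-up)
β = atan2(1.2940,4.8298) = 14.9985°; ψ = atan2(4.3302,2.5001) = 59.9993°
θ_1 = β − ψ = -45.0007°
θ_3 = φ − θ_1 − θ_2 = -44.9978° (wrapped to (-180°,180°])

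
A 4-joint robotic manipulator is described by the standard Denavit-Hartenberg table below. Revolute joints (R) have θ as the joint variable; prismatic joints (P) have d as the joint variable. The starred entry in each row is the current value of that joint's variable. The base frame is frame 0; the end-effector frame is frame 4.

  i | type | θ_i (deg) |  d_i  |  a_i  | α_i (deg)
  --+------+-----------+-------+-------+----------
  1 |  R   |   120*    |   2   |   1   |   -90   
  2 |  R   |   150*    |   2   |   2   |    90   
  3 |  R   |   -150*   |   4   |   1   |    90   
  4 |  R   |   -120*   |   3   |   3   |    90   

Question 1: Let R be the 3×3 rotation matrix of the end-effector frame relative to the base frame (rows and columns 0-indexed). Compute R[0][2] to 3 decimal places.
-0.175

End-effector z-axis (col 2 of R) = (-0.1752,-0.5625,-0.8080)
R[0][2] = -0.1752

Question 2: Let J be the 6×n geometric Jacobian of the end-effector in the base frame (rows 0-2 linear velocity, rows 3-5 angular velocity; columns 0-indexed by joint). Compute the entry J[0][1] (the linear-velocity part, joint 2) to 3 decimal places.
0.840

axis z_1 = (-0.8660,-0.5000,0.0000); lever o_n−o_1 = (-4.1450,-2.5167,-1.6806)
cross product → J_v[:, 1] = (0.8403,-1.4554,0.1071)
J_ω[:, 1] = z_1
entry J[0][1] = 0.8403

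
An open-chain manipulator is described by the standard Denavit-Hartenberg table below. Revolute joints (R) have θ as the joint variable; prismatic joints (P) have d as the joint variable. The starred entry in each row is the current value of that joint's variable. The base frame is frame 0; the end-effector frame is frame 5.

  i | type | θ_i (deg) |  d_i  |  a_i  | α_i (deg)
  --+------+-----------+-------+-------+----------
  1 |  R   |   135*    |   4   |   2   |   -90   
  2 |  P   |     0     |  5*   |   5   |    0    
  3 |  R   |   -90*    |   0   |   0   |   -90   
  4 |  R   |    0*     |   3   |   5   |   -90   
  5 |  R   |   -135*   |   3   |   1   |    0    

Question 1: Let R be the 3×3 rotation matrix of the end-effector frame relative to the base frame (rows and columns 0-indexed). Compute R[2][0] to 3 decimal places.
-0.707

End-effector x-axis (col 0 of R) = (-0.5000,0.5000,-0.7071)
R[2][0] = -0.7071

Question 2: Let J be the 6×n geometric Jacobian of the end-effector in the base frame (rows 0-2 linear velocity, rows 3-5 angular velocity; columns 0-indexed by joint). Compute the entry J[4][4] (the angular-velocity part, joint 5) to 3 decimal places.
0.707

axis z_4 = (0.7071,0.7071,-0.0000); lever o_n−o_4 = (1.6213,2.6213,-0.7071)
cross product → J_v[:, 4] = (-0.5000,0.5000,0.7071)
J_ω[:, 4] = z_4
entry J[4][4] = 0.7071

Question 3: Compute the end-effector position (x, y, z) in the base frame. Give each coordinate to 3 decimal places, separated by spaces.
-8.985 6.157 8.293

after link 1: o_1 = (-1.4142, 1.4142, 4.0000)
after link 2: o_2 = (-8.4853, 1.4142, 4.0000)
after link 3: o_3 = (-8.4853, 1.4142, 4.0000)
after link 4: o_4 = (-10.6066, 3.5355, 9.0000)
after link 5: o_5 = (-8.9853, 6.1569, 8.2929)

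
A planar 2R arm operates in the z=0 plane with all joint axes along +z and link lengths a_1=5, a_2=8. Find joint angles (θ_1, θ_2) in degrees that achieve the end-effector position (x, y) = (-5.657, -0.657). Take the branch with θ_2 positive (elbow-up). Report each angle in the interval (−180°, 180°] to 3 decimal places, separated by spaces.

90.003 134.998

cos θ_2 = (32.4333−5²−8²)/(2·5·8) = -0.7071; θ_2 = 134.9981° (elbow-up)
β = atan2(-0.6570,-5.6570) = -173.3754°; ψ = atan2(5.6570,-0.6567) = 96.6213°
θ_1 = β − ψ = -269.9967°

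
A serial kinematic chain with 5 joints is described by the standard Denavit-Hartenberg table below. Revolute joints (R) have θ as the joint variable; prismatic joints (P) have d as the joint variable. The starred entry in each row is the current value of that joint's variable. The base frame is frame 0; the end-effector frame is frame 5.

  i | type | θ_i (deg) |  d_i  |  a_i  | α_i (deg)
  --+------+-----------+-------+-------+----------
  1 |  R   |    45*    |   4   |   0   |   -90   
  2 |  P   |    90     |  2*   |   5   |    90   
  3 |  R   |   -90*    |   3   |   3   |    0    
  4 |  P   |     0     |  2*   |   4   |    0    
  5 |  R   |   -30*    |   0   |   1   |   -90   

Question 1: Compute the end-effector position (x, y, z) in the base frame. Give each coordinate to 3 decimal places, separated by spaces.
7.683 -0.612 -0.500

after link 1: o_1 = (0.0000, 0.0000, 4.0000)
after link 2: o_2 = (-1.4142, 1.4142, -1.0000)
after link 3: o_3 = (2.8284, 1.4142, -1.0000)
after link 4: o_4 = (7.0711, -0.0000, -1.0000)
after link 5: o_5 = (7.6834, -0.6124, -0.5000)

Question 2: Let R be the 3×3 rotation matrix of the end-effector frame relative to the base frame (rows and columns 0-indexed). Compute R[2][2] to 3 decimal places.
-0.866

End-effector z-axis (col 2 of R) = (0.3536,-0.3536,-0.8660)
R[2][2] = -0.8660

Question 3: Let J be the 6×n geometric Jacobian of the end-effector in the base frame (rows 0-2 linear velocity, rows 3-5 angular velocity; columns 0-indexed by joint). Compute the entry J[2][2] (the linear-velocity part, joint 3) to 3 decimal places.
-7.866

axis z_2 = (0.7071,0.7071,0.0000); lever o_n−o_2 = (9.0977,-2.0266,0.5000)
cross product → J_v[:, 2] = (0.3536,-0.3536,-7.8660)
J_ω[:, 2] = z_2
entry J[2][2] = -7.8660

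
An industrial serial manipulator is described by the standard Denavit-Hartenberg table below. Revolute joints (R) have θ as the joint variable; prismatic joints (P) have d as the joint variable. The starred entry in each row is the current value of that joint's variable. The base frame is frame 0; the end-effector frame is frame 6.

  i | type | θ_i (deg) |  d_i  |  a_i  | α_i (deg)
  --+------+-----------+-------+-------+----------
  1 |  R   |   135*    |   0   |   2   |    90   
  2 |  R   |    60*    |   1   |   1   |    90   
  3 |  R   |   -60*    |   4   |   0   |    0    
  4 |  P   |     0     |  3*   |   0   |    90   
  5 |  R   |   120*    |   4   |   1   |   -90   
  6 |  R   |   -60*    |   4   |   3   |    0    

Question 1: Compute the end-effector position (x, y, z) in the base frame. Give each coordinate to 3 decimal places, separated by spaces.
-2.041 4.563 -9.706

after link 1: o_1 = (-1.4142, 1.4142, 0.0000)
after link 2: o_2 = (-1.0607, 2.4749, 0.8660)
after link 3: o_3 = (-3.5101, 4.9244, -1.1340)
after link 4: o_4 = (-5.3473, 6.7615, -2.6340)
after link 5: o_5 = (-5.6725, 4.8707, -6.2835)
after link 6: o_6 = (-2.0408, 4.5630, -9.7063)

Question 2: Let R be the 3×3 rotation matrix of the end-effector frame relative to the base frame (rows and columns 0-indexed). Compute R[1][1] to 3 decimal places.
End-effector y-axis (col 1 of R) = (-0.0939,0.9778,-0.1875)
R[1][1] = 0.9778

0.978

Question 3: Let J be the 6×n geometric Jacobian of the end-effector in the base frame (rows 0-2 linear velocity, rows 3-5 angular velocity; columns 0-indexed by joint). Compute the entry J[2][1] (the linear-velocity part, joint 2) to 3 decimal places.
axis z_1 = (0.7071,0.7071,0.0000); lever o_n−o_1 = (-0.6265,3.1488,-9.7063)
cross product → J_v[:, 1] = (-6.8634,6.8634,2.6696)
J_ω[:, 1] = z_1
entry J[2][1] = 2.6696

2.670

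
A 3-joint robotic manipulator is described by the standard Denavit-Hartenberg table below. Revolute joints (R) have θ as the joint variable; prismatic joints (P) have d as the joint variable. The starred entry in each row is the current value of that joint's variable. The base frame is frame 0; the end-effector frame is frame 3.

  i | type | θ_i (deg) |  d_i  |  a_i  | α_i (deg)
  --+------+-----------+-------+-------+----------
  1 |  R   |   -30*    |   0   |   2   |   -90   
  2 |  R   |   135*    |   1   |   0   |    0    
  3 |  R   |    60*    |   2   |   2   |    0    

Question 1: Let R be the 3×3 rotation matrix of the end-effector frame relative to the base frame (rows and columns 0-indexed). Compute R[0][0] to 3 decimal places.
End-effector x-axis (col 0 of R) = (-0.8365,0.4830,0.2588)
R[0][0] = -0.8365

-0.837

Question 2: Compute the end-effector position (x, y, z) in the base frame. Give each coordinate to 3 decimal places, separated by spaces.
1.559 2.564 0.518

after link 1: o_1 = (1.7321, -1.0000, 0.0000)
after link 2: o_2 = (2.2321, -0.1340, 0.0000)
after link 3: o_3 = (1.5590, 2.5640, 0.5176)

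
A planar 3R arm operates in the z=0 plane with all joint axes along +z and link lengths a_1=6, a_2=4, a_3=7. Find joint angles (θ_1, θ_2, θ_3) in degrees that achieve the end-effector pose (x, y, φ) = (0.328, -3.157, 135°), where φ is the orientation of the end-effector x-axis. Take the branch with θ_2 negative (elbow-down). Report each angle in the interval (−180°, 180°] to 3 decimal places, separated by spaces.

wrist centre = target − a_3·(cos φ, sin φ) = (5.2777, -8.1067)
cos θ_2 = (93.5740−6²−4²)/(2·6·4) = 0.8661; θ_2 = -29.9886° (elbow-down)
β = atan2(-8.1067,5.2777) = -56.9346°; ψ = atan2(-1.9993,9.4645) = -11.9280°
θ_1 = β − ψ = -45.0066°
θ_3 = φ − θ_1 − θ_2 = -150.0047° (wrapped to (-180°,180°])

-45.007 -29.989 -150.005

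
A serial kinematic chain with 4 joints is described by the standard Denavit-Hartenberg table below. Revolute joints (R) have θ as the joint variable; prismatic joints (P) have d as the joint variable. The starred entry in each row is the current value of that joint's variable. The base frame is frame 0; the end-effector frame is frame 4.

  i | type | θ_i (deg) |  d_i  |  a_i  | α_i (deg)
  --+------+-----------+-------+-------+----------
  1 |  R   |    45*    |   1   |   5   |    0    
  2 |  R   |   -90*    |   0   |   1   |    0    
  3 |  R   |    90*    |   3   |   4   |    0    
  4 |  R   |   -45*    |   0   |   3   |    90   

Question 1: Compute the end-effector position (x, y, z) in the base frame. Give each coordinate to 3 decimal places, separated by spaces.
after link 1: o_1 = (3.5355, 3.5355, 1.0000)
after link 2: o_2 = (4.2426, 2.8284, 1.0000)
after link 3: o_3 = (7.0711, 5.6569, 4.0000)
after link 4: o_4 = (10.0711, 5.6569, 4.0000)

10.071 5.657 4.000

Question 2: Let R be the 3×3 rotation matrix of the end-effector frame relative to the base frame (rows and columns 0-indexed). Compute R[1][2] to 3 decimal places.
End-effector z-axis (col 2 of R) = (0.0000,-1.0000,0.0000)
R[1][2] = -1.0000

-1.000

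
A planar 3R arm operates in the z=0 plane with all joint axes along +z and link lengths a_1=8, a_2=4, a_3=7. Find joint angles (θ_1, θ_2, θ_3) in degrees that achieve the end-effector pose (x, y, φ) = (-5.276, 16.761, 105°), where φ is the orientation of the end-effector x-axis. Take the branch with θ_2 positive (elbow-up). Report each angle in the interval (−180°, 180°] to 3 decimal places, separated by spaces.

wrist centre = target − a_3·(cos φ, sin φ) = (-3.4643, 9.9995)
cos θ_2 = (111.9915−8²−4²)/(2·8·4) = 0.4999; θ_2 = 60.0088° (elbow-up)
β = atan2(9.9995,-3.4643) = 109.1083°; ψ = atan2(3.4644,9.9995) = 19.1091°
θ_1 = β − ψ = 89.9992°
θ_3 = φ − θ_1 − θ_2 = -45.0080° (wrapped to (-180°,180°])

89.999 60.009 -45.008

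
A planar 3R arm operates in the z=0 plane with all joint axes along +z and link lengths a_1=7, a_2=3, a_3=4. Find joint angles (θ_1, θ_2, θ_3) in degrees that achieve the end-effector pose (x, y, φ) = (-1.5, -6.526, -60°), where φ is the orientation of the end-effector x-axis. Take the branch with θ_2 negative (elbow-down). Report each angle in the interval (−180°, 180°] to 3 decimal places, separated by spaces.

wrist centre = target − a_3·(cos φ, sin φ) = (-3.5000, -3.0619)
cos θ_2 = (21.6252−7²−3²)/(2·7·3) = -0.8661; θ_2 = -150.0047° (elbow-down)
β = atan2(-3.0619,-3.5000) = -138.8197°; ψ = atan2(-1.4998,4.4018) = -18.8151°
θ_1 = β − ψ = -120.0046°
θ_3 = φ − θ_1 − θ_2 = -149.9908° (wrapped to (-180°,180°])

-120.005 -150.005 -149.991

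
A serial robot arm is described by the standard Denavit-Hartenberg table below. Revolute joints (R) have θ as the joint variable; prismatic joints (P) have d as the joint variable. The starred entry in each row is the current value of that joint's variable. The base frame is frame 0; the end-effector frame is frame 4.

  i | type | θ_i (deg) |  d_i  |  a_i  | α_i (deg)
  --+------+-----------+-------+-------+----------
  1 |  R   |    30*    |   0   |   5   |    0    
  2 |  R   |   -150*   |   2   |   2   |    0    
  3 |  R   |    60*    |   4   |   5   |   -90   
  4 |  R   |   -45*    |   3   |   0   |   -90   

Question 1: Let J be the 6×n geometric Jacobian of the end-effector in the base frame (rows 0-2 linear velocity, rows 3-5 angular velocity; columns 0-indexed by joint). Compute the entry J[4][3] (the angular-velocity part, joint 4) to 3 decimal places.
0.500

axis z_3 = (0.8660,0.5000,0.0000); lever o_n−o_3 = (2.5981,1.5000,0.0000)
cross product → J_v[:, 3] = (-0.0000,0.0000,-0.0000)
J_ω[:, 3] = z_3
entry J[4][3] = 0.5000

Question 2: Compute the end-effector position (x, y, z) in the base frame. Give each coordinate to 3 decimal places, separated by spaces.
8.428 -2.062 6.000

after link 1: o_1 = (4.3301, 2.5000, 0.0000)
after link 2: o_2 = (3.3301, 0.7679, 2.0000)
after link 3: o_3 = (5.8301, -3.5622, 6.0000)
after link 4: o_4 = (8.4282, -2.0622, 6.0000)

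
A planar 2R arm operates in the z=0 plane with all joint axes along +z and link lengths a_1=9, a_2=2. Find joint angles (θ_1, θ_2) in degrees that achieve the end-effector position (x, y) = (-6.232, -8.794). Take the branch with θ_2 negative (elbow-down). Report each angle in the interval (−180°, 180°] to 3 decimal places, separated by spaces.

-119.998 -30.015

cos θ_2 = (116.1723−9²−2²)/(2·9·2) = 0.8659; θ_2 = -30.0148° (elbow-down)
β = atan2(-8.7940,-6.2320) = -125.3239°; ψ = atan2(-1.0004,10.7318) = -5.3259°
θ_1 = β − ψ = -119.9980°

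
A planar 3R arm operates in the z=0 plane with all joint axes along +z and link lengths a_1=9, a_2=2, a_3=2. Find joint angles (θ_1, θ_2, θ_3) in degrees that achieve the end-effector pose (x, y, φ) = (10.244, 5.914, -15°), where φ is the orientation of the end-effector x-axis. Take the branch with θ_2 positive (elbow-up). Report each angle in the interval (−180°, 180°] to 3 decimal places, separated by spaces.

wrist centre = target − a_3·(cos φ, sin φ) = (8.3121, 6.4316)
cos θ_2 = (110.4578−9²−2²)/(2·9·2) = 0.7072; θ_2 = 44.9956° (elbow-up)
β = atan2(6.4316,8.3121) = 37.7314°; ψ = atan2(1.4141,10.4143) = 7.7326°
θ_1 = β − ψ = 29.9988°
θ_3 = φ − θ_1 − θ_2 = -89.9944° (wrapped to (-180°,180°])

29.999 44.996 -89.994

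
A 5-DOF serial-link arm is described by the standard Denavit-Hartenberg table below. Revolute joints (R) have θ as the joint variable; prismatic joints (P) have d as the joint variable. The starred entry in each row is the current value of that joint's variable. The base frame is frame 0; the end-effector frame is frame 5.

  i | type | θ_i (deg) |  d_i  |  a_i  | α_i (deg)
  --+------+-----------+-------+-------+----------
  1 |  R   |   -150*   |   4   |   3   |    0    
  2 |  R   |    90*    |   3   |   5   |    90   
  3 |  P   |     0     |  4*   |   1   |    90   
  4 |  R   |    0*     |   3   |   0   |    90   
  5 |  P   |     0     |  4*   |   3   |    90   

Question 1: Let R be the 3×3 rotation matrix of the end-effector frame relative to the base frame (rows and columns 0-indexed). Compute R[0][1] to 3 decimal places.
0.866

End-effector y-axis (col 1 of R) = (0.8660,0.5000,-0.0000)
R[0][1] = 0.8660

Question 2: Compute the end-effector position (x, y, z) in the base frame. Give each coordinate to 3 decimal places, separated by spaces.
1.902 -9.294 4.000

after link 1: o_1 = (-2.5981, -1.5000, 4.0000)
after link 2: o_2 = (-0.0981, -5.8301, 7.0000)
after link 3: o_3 = (-3.0622, -8.6962, 7.0000)
after link 4: o_4 = (-3.0622, -8.6962, 4.0000)
after link 5: o_5 = (1.9019, -9.2942, 4.0000)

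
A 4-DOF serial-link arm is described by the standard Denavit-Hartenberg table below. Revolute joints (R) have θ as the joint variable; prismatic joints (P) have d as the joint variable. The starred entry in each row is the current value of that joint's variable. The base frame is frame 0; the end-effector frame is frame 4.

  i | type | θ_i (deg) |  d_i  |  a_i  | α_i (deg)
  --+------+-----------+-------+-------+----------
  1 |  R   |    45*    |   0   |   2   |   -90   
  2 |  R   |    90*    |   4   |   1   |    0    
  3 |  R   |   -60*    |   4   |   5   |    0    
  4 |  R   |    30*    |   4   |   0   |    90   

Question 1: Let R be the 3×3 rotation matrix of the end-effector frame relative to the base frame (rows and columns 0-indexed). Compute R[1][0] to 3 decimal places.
0.354

End-effector x-axis (col 0 of R) = (0.3536,0.3536,-0.8660)
R[1][0] = 0.3536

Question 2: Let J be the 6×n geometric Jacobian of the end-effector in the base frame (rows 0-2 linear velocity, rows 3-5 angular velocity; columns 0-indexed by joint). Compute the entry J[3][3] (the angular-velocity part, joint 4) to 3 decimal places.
axis z_3 = (-0.7071,0.7071,0.0000); lever o_n−o_3 = (-2.8284,2.8284,0.0000)
cross product → J_v[:, 3] = (0.0000,0.0000,0.0000)
J_ω[:, 3] = z_3
entry J[3][3] = -0.7071

-0.707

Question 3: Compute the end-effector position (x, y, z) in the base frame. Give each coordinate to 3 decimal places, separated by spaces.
-4.009 12.961 -3.500

after link 1: o_1 = (1.4142, 1.4142, 0.0000)
after link 2: o_2 = (-1.4142, 4.2426, -1.0000)
after link 3: o_3 = (-1.1808, 10.1329, -3.5000)
after link 4: o_4 = (-4.0092, 12.9614, -3.5000)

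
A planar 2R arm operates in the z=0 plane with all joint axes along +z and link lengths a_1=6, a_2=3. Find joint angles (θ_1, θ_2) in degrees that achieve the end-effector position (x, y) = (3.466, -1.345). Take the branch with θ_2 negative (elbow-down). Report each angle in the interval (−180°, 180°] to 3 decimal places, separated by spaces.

2.584 -150.003

cos θ_2 = (13.8222−6²−3²)/(2·6·3) = -0.8661; θ_2 = -150.0029° (elbow-down)
β = atan2(-1.3450,3.4660) = -21.2090°; ψ = atan2(-1.4999,3.4018) = -23.7926°
θ_1 = β − ψ = 2.5836°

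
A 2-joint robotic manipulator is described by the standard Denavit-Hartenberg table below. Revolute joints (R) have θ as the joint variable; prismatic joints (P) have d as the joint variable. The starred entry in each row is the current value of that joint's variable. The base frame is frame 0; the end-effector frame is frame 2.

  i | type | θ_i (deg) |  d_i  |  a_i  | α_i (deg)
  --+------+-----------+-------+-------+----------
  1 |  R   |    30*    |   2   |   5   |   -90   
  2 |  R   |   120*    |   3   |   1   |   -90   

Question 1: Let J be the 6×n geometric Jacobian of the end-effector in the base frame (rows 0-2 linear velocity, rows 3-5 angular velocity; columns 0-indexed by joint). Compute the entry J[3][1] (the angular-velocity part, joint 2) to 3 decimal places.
axis z_1 = (-0.5000,0.8660,0.0000); lever o_n−o_1 = (-1.9330,2.3481,-0.8660)
cross product → J_v[:, 1] = (-0.7500,-0.4330,0.5000)
J_ω[:, 1] = z_1
entry J[3][1] = -0.5000

-0.500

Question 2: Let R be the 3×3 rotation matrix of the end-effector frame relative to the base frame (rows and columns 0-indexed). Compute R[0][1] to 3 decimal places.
End-effector y-axis (col 1 of R) = (0.5000,-0.8660,-0.0000)
R[0][1] = 0.5000

0.500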